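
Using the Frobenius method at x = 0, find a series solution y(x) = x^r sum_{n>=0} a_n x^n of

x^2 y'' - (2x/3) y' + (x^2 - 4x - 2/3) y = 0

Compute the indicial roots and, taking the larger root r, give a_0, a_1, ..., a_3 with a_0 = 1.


Write in Frobenius form y'' + (p(x)/x) y' + (q(x)/x^2) y = 0:
  p(x) = -2/3,  q(x) = x^2 - 4x - 2/3.
Indicial equation: r(r-1) + (-2/3) r + (-2/3) = 0 -> roots r_1 = 2, r_2 = -1/3.
Take r = r_1 = 2. Let y(x) = x^r sum_{n>=0} a_n x^n with a_0 = 1.
Substitute y = x^r sum a_n x^n and match x^{r+n}. The recurrence is
  D(n) a_n - 4 a_{n-1} + 1 a_{n-2} = 0,  where D(n) = (r+n)(r+n-1) + (-2/3)(r+n) + (-2/3).
  a_n = [4 a_{n-1} - 1 a_{n-2}] / D(n).
Since the indicial polynomial factors as (r - r_1)(r - r_2), D(n) = (r_1 + n - r_1)(r_1 + n - r_2) = n(n + 7/3).
Evaluating step by step (a_0 = 1):
  n = 1: D(1) = 1(1 + 7/3) = 10/3; numerator = 4(1) = 4; a_1 = (4)/(10/3) = 6/5
  n = 2: D(2) = 2(2 + 7/3) = 26/3; numerator = 4(6/5) - 1(1) = 19/5; a_2 = (19/5)/(26/3) = 57/130
  n = 3: D(3) = 3(3 + 7/3) = 16; numerator = 4(57/130) - 1(6/5) = 36/65; a_3 = (36/65)/(16) = 9/260

r = 2; a_0 = 1; a_1 = 6/5; a_2 = 57/130; a_3 = 9/260


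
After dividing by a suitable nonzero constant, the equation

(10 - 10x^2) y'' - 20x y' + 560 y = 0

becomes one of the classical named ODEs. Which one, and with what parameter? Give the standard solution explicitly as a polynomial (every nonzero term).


All three coefficients share the factor 10; dividing through by 10 gives  (1 - x^2) y'' - 2x y' + 56 y = 0.
This matches the Legendre equation (1 - x^2) y'' - 2x y' + n(n+1) y = 0 (note the -2x y' term) with n(n+1) = 56, so n = 7; the polynomial solution is P_7(x).
With y = sum_k a_k x^k, matching x^k gives (k+2)(k+1) a_{k+2} = [k(k+1) - n(n+1)] a_k = (k - 7)(k + 8) a_k. The right side vanishes at k = 7, so the series with the parity of 7 terminates at degree 7.
Standard normalization (P_n(1) = 1): leading coefficient (2n)!/(2^n (n!)^2) = 87178291200/(128*25401600) = 429/16, so a_7 = 429/16. Work downward with a_k = (k+1)(k+2) a_{k+2} / ((k - 7)(k + 8)):
  a_5 = (6)(7)(429/16) / ((5 - 7)(5 + 8)) = (9009/8)/(-26) = -693/16
  a_3 = (4)(5)(-693/16) / ((3 - 7)(3 + 8)) = (-3465/4)/(-44) = 315/16
  a_1 = (2)(3)(315/16) / ((1 - 7)(1 + 8)) = (945/8)/(-54) = -35/16
Hence P_7(x) = 429 x^7/16 - 693 x^5/16 + 315 x^3/16 - 35 x/16.

P_7(x); series = 429 x^7/16 - 693 x^5/16 + 315 x^3/16 - 35 x/16


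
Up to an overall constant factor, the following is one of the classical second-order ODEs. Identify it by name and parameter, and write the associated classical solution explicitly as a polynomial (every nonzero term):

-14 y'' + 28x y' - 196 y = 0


All three coefficients share the factor -14; dividing through by -14 gives  y'' - 2x y' + 14 y = 0.
This matches the Hermite equation y'' - 2x y' + 2n y = 0 with 2n = 14, so n = 7; the polynomial solution is H_7(x).
With y = sum_k a_k x^k, matching x^k gives (k+2)(k+1) a_{k+2} = 2(k - n) a_k = 2(k - 7) a_k. The right side vanishes at k = 7, so the series with the parity of 7 terminates at degree 7.
Standard normalization: leading coefficient of H_n is 2^n, so a_7 = 2^7 = 128. Work downward with a_k = (k+1)(k+2) a_{k+2} / (2(k - n)):
  a_5 = (6)(7)(128) / (2(5 - 7)) = 5376/(-4) = -1344
  a_3 = (4)(5)(-1344) / (2(3 - 7)) = -26880/(-8) = 3360
  a_1 = (2)(3)(3360) / (2(1 - 7)) = 20160/(-12) = -1680
Hence H_7(x) = 128 x^7 - 1344 x^5 + 3360 x^3 - 1680 x.

H_7(x); series = 128 x^7 - 1344 x^5 + 3360 x^3 - 1680 x


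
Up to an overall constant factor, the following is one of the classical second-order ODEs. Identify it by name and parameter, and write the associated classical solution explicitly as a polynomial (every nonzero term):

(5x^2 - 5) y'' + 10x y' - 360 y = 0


All three coefficients share the factor -5; dividing through by -5 gives  (1 - x^2) y'' - 2x y' + 72 y = 0.
This matches the Legendre equation (1 - x^2) y'' - 2x y' + n(n+1) y = 0 (note the -2x y' term) with n(n+1) = 72, so n = 8; the polynomial solution is P_8(x).
With y = sum_k a_k x^k, matching x^k gives (k+2)(k+1) a_{k+2} = [k(k+1) - n(n+1)] a_k = (k - 8)(k + 9) a_k. The right side vanishes at k = 8, so the series with the parity of 8 terminates at degree 8.
Standard normalization (P_n(1) = 1): leading coefficient (2n)!/(2^n (n!)^2) = 20922789888000/(256*1625702400) = 6435/128, so a_8 = 6435/128. Work downward with a_k = (k+1)(k+2) a_{k+2} / ((k - 8)(k + 9)):
  a_6 = (7)(8)(6435/128) / ((6 - 8)(6 + 9)) = (45045/16)/(-30) = -3003/32
  a_4 = (5)(6)(-3003/32) / ((4 - 8)(4 + 9)) = (-45045/16)/(-52) = 3465/64
  a_2 = (3)(4)(3465/64) / ((2 - 8)(2 + 9)) = (10395/16)/(-66) = -315/32
  a_0 = (1)(2)(-315/32) / ((0 - 8)(0 + 9)) = (-315/16)/(-72) = 35/128
Hence P_8(x) = 6435 x^8/128 - 3003 x^6/32 + 3465 x^4/64 - 315 x^2/32 + 35/128.

P_8(x); series = 6435 x^8/128 - 3003 x^6/32 + 3465 x^4/64 - 315 x^2/32 + 35/128


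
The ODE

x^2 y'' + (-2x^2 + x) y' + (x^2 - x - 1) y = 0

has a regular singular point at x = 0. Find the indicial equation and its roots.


Divide by x^2 to reach normal form y'' + P_1(x) y' + P_2(x) y = 0 with P_1(x) = -2 + 1/x and P_2(x) = 1 - 1/x - 1/x^2.
x = 0 is a singular point because the y'-coefficient -2 + 1/x has a pole at x = 0 and the y-coefficient 1 - 1/x - 1/x^2 has a pole at x = 0.
It is a regular singular point because x P_1(x) = p(x) = 1 - 2x and x^2 P_2(x) = q(x) = x^2 - x - 1 are polynomials, hence analytic at x = 0.
p(0) = 1,  q(0) = -1.
Indicial equation: r(r-1) + p(0) r + q(0) = 0, i.e. r^2 + (p(0) - 1) r + q(0) = 0, i.e. r^2 - 1 = 0.
Discriminant: (0)^2 - 4(-1) = 4, so r = (0 ± 2)/2.
Solving: r_1 = 1, r_2 = -1.

indicial: r^2 - 1 = 0; roots r_1 = 1, r_2 = -1


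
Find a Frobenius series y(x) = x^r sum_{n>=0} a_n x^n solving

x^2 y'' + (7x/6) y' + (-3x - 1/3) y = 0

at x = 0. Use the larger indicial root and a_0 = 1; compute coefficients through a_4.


Write in Frobenius form y'' + (p(x)/x) y' + (q(x)/x^2) y = 0:
  p(x) = 7/6,  q(x) = -3x - 1/3.
Indicial equation: r(r-1) + (7/6) r + (-1/3) = 0 -> roots r_1 = 1/2, r_2 = -2/3.
Take r = r_1 = 1/2. Let y(x) = x^r sum_{n>=0} a_n x^n with a_0 = 1.
Substitute y = x^r sum a_n x^n and match x^{r+n}. The recurrence is
  D(n) a_n - 3 a_{n-1} = 0,  where D(n) = (r+n)(r+n-1) + (7/6)(r+n) + (-1/3).
  a_n = 3 / D(n) * a_{n-1}.
Since the indicial polynomial factors as (r - r_1)(r - r_2), D(n) = (r_1 + n - r_1)(r_1 + n - r_2) = n(n + 7/6).
Evaluating step by step (a_0 = 1):
  n = 1: D(1) = 1(1 + 7/6) = 13/6; numerator = 3(1) = 3; a_1 = (3)/(13/6) = 18/13
  n = 2: D(2) = 2(2 + 7/6) = 19/3; numerator = 3(18/13) = 54/13; a_2 = (54/13)/(19/3) = 162/247
  n = 3: D(3) = 3(3 + 7/6) = 25/2; numerator = 3(162/247) = 486/247; a_3 = (486/247)/(25/2) = 972/6175
  n = 4: D(4) = 4(4 + 7/6) = 62/3; numerator = 3(972/6175) = 2916/6175; a_4 = (2916/6175)/(62/3) = 4374/191425

r = 1/2; a_0 = 1; a_1 = 18/13; a_2 = 162/247; a_3 = 972/6175; a_4 = 4374/191425


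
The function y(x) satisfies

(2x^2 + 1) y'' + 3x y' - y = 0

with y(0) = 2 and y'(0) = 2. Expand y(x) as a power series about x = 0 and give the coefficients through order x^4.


Ansatz: y(x) = sum_{n>=0} a_n x^n, so y'(x) = sum_{n>=1} n a_n x^(n-1) and y''(x) = sum_{n>=2} n(n-1) a_n x^(n-2).
Substitute into P(x) y'' + Q(x) y' + R(x) y = 0 with P(x) = 2x^2 + 1, Q(x) = 3x, R(x) = -1, and match powers of x.
Initial conditions: a_0 = 2, a_1 = 2.
Setting the coefficient of each power of x to zero and solving order by order (substituting the coefficients already found):
  x^0: 2 a_2 - a_0 = 0  ->  2 a_2 = a_0 = 2  ->  a_2 = 1
  x^1: 6 a_3 + 2 a_1 = 0  ->  6 a_3 = -2 a_1 = -4  ->  a_3 = -2/3
  x^2: 12 a_4 + 9 a_2 = 0  ->  12 a_4 = -9 a_2 = -9  ->  a_4 = -3/4
Truncated series: y(x) = 2 + 2 x + x^2 - (2/3) x^3 - (3/4) x^4 + O(x^5).

a_0 = 2; a_1 = 2; a_2 = 1; a_3 = -2/3; a_4 = -3/4


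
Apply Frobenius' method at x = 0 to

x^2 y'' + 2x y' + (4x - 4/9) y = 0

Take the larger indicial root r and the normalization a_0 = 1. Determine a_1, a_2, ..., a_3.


Write in Frobenius form y'' + (p(x)/x) y' + (q(x)/x^2) y = 0:
  p(x) = 2,  q(x) = 4x - 4/9.
Indicial equation: r(r-1) + (2) r + (-4/9) = 0 -> roots r_1 = 1/3, r_2 = -4/3.
Take r = r_1 = 1/3. Let y(x) = x^r sum_{n>=0} a_n x^n with a_0 = 1.
Substitute y = x^r sum a_n x^n and match x^{r+n}. The recurrence is
  D(n) a_n + 4 a_{n-1} = 0,  where D(n) = (r+n)(r+n-1) + (2)(r+n) + (-4/9).
  a_n = -4 / D(n) * a_{n-1}.
Since the indicial polynomial factors as (r - r_1)(r - r_2), D(n) = (r_1 + n - r_1)(r_1 + n - r_2) = n(n + 5/3).
Evaluating step by step (a_0 = 1):
  n = 1: D(1) = 1(1 + 5/3) = 8/3; numerator = -4(1) = -4; a_1 = (-4)/(8/3) = -3/2
  n = 2: D(2) = 2(2 + 5/3) = 22/3; numerator = -4(-3/2) = 6; a_2 = (6)/(22/3) = 9/11
  n = 3: D(3) = 3(3 + 5/3) = 14; numerator = -4(9/11) = -36/11; a_3 = (-36/11)/(14) = -18/77

r = 1/3; a_0 = 1; a_1 = -3/2; a_2 = 9/11; a_3 = -18/77


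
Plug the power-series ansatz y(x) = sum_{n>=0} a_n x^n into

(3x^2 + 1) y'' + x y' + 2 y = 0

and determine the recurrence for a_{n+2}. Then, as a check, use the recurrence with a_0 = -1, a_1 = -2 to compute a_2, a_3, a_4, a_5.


Substitute y = sum_n a_n x^n.
(1 + 3 x^2) y'' contributes (n+2)(n+1) a_{n+2} + 3 n(n-1) a_n at x^n.
x y'(x) contributes n a_n at x^n.
2 y(x) contributes 2 a_n at x^n.
Matching x^n: (n+2)(n+1) a_{n+2} + (3 n(n-1) + n + 2) a_n = 0.
Thus a_{n+2} = (-3 n(n-1) - n - 2) / ((n+1)(n+2)) * a_n.

Check with a_0 = -1, a_1 = -2 (apply the recurrence for n = 0, 1, 2, 3): a_0 = -1, a_1 = -2, a_2 = 1, a_3 = 1, a_4 = -5/6, a_5 = -23/20.

a_(n+2) = (-3 n(n-1) - n - 2) / ((n+1)(n+2)) * a_n; check: a_0 = -1, a_1 = -2, a_2 = 1, a_3 = 1, a_4 = -5/6, a_5 = -23/20


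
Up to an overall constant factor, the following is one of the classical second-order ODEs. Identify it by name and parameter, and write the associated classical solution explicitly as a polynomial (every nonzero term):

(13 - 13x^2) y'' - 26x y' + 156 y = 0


All three coefficients share the factor 13; dividing through by 13 gives  (1 - x^2) y'' - 2x y' + 12 y = 0.
This matches the Legendre equation (1 - x^2) y'' - 2x y' + n(n+1) y = 0 (note the -2x y' term) with n(n+1) = 12, so n = 3; the polynomial solution is P_3(x).
With y = sum_k a_k x^k, matching x^k gives (k+2)(k+1) a_{k+2} = [k(k+1) - n(n+1)] a_k = (k - 3)(k + 4) a_k. The right side vanishes at k = 3, so the series with the parity of 3 terminates at degree 3.
Standard normalization (P_n(1) = 1): leading coefficient (2n)!/(2^n (n!)^2) = 720/(8*36) = 5/2, so a_3 = 5/2. Work downward with a_k = (k+1)(k+2) a_{k+2} / ((k - 3)(k + 4)):
  a_1 = (2)(3)(5/2) / ((1 - 3)(1 + 4)) = 15/(-10) = -3/2
Hence P_3(x) = 5 x^3/2 - 3 x/2.

P_3(x); series = 5 x^3/2 - 3 x/2


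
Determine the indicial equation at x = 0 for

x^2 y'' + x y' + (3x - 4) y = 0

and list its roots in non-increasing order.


Divide by x^2 to reach normal form y'' + P_1(x) y' + P_2(x) y = 0 with P_1(x) = 1/x and P_2(x) = 3/x - 4/x^2.
x = 0 is a singular point because the y'-coefficient 1/x has a pole at x = 0 and the y-coefficient 3/x - 4/x^2 has a pole at x = 0.
It is a regular singular point because x P_1(x) = p(x) = 1 and x^2 P_2(x) = q(x) = 3x - 4 are polynomials, hence analytic at x = 0.
p(0) = 1,  q(0) = -4.
Indicial equation: r(r-1) + p(0) r + q(0) = 0, i.e. r^2 + (p(0) - 1) r + q(0) = 0, i.e. r^2 - 4 = 0.
Discriminant: (0)^2 - 4(-4) = 16, so r = (0 ± 4)/2.
Solving: r_1 = 2, r_2 = -2.

indicial: r^2 - 4 = 0; roots r_1 = 2, r_2 = -2


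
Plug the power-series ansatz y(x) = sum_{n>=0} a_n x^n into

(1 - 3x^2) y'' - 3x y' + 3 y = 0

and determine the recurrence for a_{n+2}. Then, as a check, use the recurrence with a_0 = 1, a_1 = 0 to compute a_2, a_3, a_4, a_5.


Substitute y = sum_n a_n x^n.
(1 - 3 x^2) y'' contributes (n+2)(n+1) a_{n+2} - 3 n(n-1) a_n at x^n.
-3 x y'(x) contributes -3 n a_n at x^n.
3 y(x) contributes 3 a_n at x^n.
Matching x^n: (n+2)(n+1) a_{n+2} + (-3 n(n-1) - 3 n + 3) a_n = 0.
Thus a_{n+2} = (3 n(n-1) + 3 n - 3) / ((n+1)(n+2)) * a_n.

Check with a_0 = 1, a_1 = 0 (apply the recurrence for n = 0, 1, 2, 3): a_0 = 1, a_1 = 0, a_2 = -3/2, a_3 = 0, a_4 = -9/8, a_5 = 0.

a_(n+2) = (3 n(n-1) + 3 n - 3) / ((n+1)(n+2)) * a_n; check: a_0 = 1, a_1 = 0, a_2 = -3/2, a_3 = 0, a_4 = -9/8, a_5 = 0


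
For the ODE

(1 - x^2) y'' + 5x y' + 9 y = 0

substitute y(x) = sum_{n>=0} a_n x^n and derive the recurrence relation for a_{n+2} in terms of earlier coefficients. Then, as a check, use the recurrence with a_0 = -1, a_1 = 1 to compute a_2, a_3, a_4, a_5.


Substitute y = sum_n a_n x^n.
(1 - 1 x^2) y'' contributes (n+2)(n+1) a_{n+2} - n(n-1) a_n at x^n.
5 x y'(x) contributes 5 n a_n at x^n.
9 y(x) contributes 9 a_n at x^n.
Matching x^n: (n+2)(n+1) a_{n+2} + (-n(n-1) + 5 n + 9) a_n = 0.
Thus a_{n+2} = (n(n-1) - 5 n - 9) / ((n+1)(n+2)) * a_n.

Check with a_0 = -1, a_1 = 1 (apply the recurrence for n = 0, 1, 2, 3): a_0 = -1, a_1 = 1, a_2 = 9/2, a_3 = -7/3, a_4 = -51/8, a_5 = 21/10.

a_(n+2) = (n(n-1) - 5 n - 9) / ((n+1)(n+2)) * a_n; check: a_0 = -1, a_1 = 1, a_2 = 9/2, a_3 = -7/3, a_4 = -51/8, a_5 = 21/10


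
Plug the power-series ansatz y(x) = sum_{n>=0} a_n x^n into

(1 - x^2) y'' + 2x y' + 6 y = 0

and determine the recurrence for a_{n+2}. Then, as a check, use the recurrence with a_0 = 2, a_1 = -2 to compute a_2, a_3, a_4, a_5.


Substitute y = sum_n a_n x^n.
(1 - 1 x^2) y'' contributes (n+2)(n+1) a_{n+2} - n(n-1) a_n at x^n.
2 x y'(x) contributes 2 n a_n at x^n.
6 y(x) contributes 6 a_n at x^n.
Matching x^n: (n+2)(n+1) a_{n+2} + (-n(n-1) + 2 n + 6) a_n = 0.
Thus a_{n+2} = (n(n-1) - 2 n - 6) / ((n+1)(n+2)) * a_n.

Check with a_0 = 2, a_1 = -2 (apply the recurrence for n = 0, 1, 2, 3): a_0 = 2, a_1 = -2, a_2 = -6, a_3 = 8/3, a_4 = 4, a_5 = -4/5.

a_(n+2) = (n(n-1) - 2 n - 6) / ((n+1)(n+2)) * a_n; check: a_0 = 2, a_1 = -2, a_2 = -6, a_3 = 8/3, a_4 = 4, a_5 = -4/5


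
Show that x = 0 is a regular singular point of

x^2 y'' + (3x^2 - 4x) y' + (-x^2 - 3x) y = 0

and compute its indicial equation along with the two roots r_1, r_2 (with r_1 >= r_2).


Divide by x^2 to reach normal form y'' + P_1(x) y' + P_2(x) y = 0 with P_1(x) = 3 - 4/x and P_2(x) = -1 - 3/x.
x = 0 is a singular point because the y'-coefficient 3 - 4/x has a pole at x = 0 and the y-coefficient -1 - 3/x has a pole at x = 0.
It is a regular singular point because x P_1(x) = p(x) = 3x - 4 and x^2 P_2(x) = q(x) = -x^2 - 3x are polynomials, hence analytic at x = 0.
p(0) = -4,  q(0) = 0.
Indicial equation: r(r-1) + p(0) r + q(0) = 0, i.e. r^2 + (p(0) - 1) r + q(0) = 0, i.e. r^2 - 5 r = 0.
Discriminant: (-5)^2 - 4(0) = 25, so r = (5 ± 5)/2.
Solving: r_1 = 5, r_2 = 0.

indicial: r^2 - 5 r = 0; roots r_1 = 5, r_2 = 0


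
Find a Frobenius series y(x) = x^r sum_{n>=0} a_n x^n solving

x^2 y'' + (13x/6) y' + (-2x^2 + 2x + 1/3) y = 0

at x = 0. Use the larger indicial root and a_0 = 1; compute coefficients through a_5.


Write in Frobenius form y'' + (p(x)/x) y' + (q(x)/x^2) y = 0:
  p(x) = 13/6,  q(x) = -2x^2 + 2x + 1/3.
Indicial equation: r(r-1) + (13/6) r + (1/3) = 0 -> roots r_1 = -1/2, r_2 = -2/3.
Take r = r_1 = -1/2. Let y(x) = x^r sum_{n>=0} a_n x^n with a_0 = 1.
Substitute y = x^r sum a_n x^n and match x^{r+n}. The recurrence is
  D(n) a_n + 2 a_{n-1} - 2 a_{n-2} = 0,  where D(n) = (r+n)(r+n-1) + (13/6)(r+n) + (1/3).
  a_n = [-2 a_{n-1} + 2 a_{n-2}] / D(n).
Since the indicial polynomial factors as (r - r_1)(r - r_2), D(n) = (r_1 + n - r_1)(r_1 + n - r_2) = n(n + 1/6).
Evaluating step by step (a_0 = 1):
  n = 1: D(1) = 1(1 + 1/6) = 7/6; numerator = -2(1) = -2; a_1 = (-2)/(7/6) = -12/7
  n = 2: D(2) = 2(2 + 1/6) = 13/3; numerator = -2(-12/7) + 2(1) = 38/7; a_2 = (38/7)/(13/3) = 114/91
  n = 3: D(3) = 3(3 + 1/6) = 19/2; numerator = -2(114/91) + 2(-12/7) = -540/91; a_3 = (-540/91)/(19/2) = -1080/1729
  n = 4: D(4) = 4(4 + 1/6) = 50/3; numerator = -2(-1080/1729) + 2(114/91) = 6492/1729; a_4 = (6492/1729)/(50/3) = 9738/43225
  n = 5: D(5) = 5(5 + 1/6) = 155/6; numerator = -2(9738/43225) + 2(-1080/1729) = -5652/3325; a_5 = (-5652/3325)/(155/6) = -33912/515375

r = -1/2; a_0 = 1; a_1 = -12/7; a_2 = 114/91; a_3 = -1080/1729; a_4 = 9738/43225; a_5 = -33912/515375


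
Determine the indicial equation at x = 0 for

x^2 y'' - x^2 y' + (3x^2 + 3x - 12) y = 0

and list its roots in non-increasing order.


Divide by x^2 to reach normal form y'' + P_1(x) y' + P_2(x) y = 0 with P_1(x) = -1 and P_2(x) = 3 + 3/x - 12/x^2.
x = 0 is a singular point because the y-coefficient 3 + 3/x - 12/x^2 has a pole at x = 0.
It is a regular singular point because x P_1(x) = p(x) = -x and x^2 P_2(x) = q(x) = 3x^2 + 3x - 12 are polynomials, hence analytic at x = 0.
p(0) = 0,  q(0) = -12.
Indicial equation: r(r-1) + p(0) r + q(0) = 0, i.e. r^2 + (p(0) - 1) r + q(0) = 0, i.e. r^2 - 1 r - 12 = 0.
Discriminant: (-1)^2 - 4(-12) = 49, so r = (1 ± 7)/2.
Solving: r_1 = 4, r_2 = -3.

indicial: r^2 - 1 r - 12 = 0; roots r_1 = 4, r_2 = -3


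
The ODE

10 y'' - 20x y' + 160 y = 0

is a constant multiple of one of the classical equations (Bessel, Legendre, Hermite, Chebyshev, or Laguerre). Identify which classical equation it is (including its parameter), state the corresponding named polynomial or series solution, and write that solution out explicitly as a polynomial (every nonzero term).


All three coefficients share the factor 10; dividing through by 10 gives  y'' - 2x y' + 16 y = 0.
This matches the Hermite equation y'' - 2x y' + 2n y = 0 with 2n = 16, so n = 8; the polynomial solution is H_8(x).
With y = sum_k a_k x^k, matching x^k gives (k+2)(k+1) a_{k+2} = 2(k - n) a_k = 2(k - 8) a_k. The right side vanishes at k = 8, so the series with the parity of 8 terminates at degree 8.
Standard normalization: leading coefficient of H_n is 2^n, so a_8 = 2^8 = 256. Work downward with a_k = (k+1)(k+2) a_{k+2} / (2(k - n)):
  a_6 = (7)(8)(256) / (2(6 - 8)) = 14336/(-4) = -3584
  a_4 = (5)(6)(-3584) / (2(4 - 8)) = -107520/(-8) = 13440
  a_2 = (3)(4)(13440) / (2(2 - 8)) = 161280/(-12) = -13440
  a_0 = (1)(2)(-13440) / (2(0 - 8)) = -26880/(-16) = 1680
Hence H_8(x) = 256 x^8 - 3584 x^6 + 13440 x^4 - 13440 x^2 + 1680.

H_8(x); series = 256 x^8 - 3584 x^6 + 13440 x^4 - 13440 x^2 + 1680


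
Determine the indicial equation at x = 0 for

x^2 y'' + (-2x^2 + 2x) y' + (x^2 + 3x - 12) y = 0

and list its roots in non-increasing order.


Divide by x^2 to reach normal form y'' + P_1(x) y' + P_2(x) y = 0 with P_1(x) = -2 + 2/x and P_2(x) = 1 + 3/x - 12/x^2.
x = 0 is a singular point because the y'-coefficient -2 + 2/x has a pole at x = 0 and the y-coefficient 1 + 3/x - 12/x^2 has a pole at x = 0.
It is a regular singular point because x P_1(x) = p(x) = 2 - 2x and x^2 P_2(x) = q(x) = x^2 + 3x - 12 are polynomials, hence analytic at x = 0.
p(0) = 2,  q(0) = -12.
Indicial equation: r(r-1) + p(0) r + q(0) = 0, i.e. r^2 + (p(0) - 1) r + q(0) = 0, i.e. r^2 + 1 r - 12 = 0.
Discriminant: (1)^2 - 4(-12) = 49, so r = (-1 ± 7)/2.
Solving: r_1 = 3, r_2 = -4.

indicial: r^2 + 1 r - 12 = 0; roots r_1 = 3, r_2 = -4


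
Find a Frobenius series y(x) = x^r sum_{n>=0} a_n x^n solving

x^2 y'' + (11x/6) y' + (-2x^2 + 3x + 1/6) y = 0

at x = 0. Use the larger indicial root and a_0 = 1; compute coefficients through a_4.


Write in Frobenius form y'' + (p(x)/x) y' + (q(x)/x^2) y = 0:
  p(x) = 11/6,  q(x) = -2x^2 + 3x + 1/6.
Indicial equation: r(r-1) + (11/6) r + (1/6) = 0 -> roots r_1 = -1/3, r_2 = -1/2.
Take r = r_1 = -1/3. Let y(x) = x^r sum_{n>=0} a_n x^n with a_0 = 1.
Substitute y = x^r sum a_n x^n and match x^{r+n}. The recurrence is
  D(n) a_n + 3 a_{n-1} - 2 a_{n-2} = 0,  where D(n) = (r+n)(r+n-1) + (11/6)(r+n) + (1/6).
  a_n = [-3 a_{n-1} + 2 a_{n-2}] / D(n).
Since the indicial polynomial factors as (r - r_1)(r - r_2), D(n) = (r_1 + n - r_1)(r_1 + n - r_2) = n(n + 1/6).
Evaluating step by step (a_0 = 1):
  n = 1: D(1) = 1(1 + 1/6) = 7/6; numerator = -3(1) = -3; a_1 = (-3)/(7/6) = -18/7
  n = 2: D(2) = 2(2 + 1/6) = 13/3; numerator = -3(-18/7) + 2(1) = 68/7; a_2 = (68/7)/(13/3) = 204/91
  n = 3: D(3) = 3(3 + 1/6) = 19/2; numerator = -3(204/91) + 2(-18/7) = -1080/91; a_3 = (-1080/91)/(19/2) = -2160/1729
  n = 4: D(4) = 4(4 + 1/6) = 50/3; numerator = -3(-2160/1729) + 2(204/91) = 14232/1729; a_4 = (14232/1729)/(50/3) = 21348/43225

r = -1/3; a_0 = 1; a_1 = -18/7; a_2 = 204/91; a_3 = -2160/1729; a_4 = 21348/43225


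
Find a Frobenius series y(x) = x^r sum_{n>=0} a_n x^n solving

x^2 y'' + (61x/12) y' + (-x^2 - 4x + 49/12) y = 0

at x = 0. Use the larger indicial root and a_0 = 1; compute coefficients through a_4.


Write in Frobenius form y'' + (p(x)/x) y' + (q(x)/x^2) y = 0:
  p(x) = 61/12,  q(x) = -x^2 - 4x + 49/12.
Indicial equation: r(r-1) + (61/12) r + (49/12) = 0 -> roots r_1 = -7/4, r_2 = -7/3.
Take r = r_1 = -7/4. Let y(x) = x^r sum_{n>=0} a_n x^n with a_0 = 1.
Substitute y = x^r sum a_n x^n and match x^{r+n}. The recurrence is
  D(n) a_n - 4 a_{n-1} - 1 a_{n-2} = 0,  where D(n) = (r+n)(r+n-1) + (61/12)(r+n) + (49/12).
  a_n = [4 a_{n-1} + 1 a_{n-2}] / D(n).
Since the indicial polynomial factors as (r - r_1)(r - r_2), D(n) = (r_1 + n - r_1)(r_1 + n - r_2) = n(n + 7/12).
Evaluating step by step (a_0 = 1):
  n = 1: D(1) = 1(1 + 7/12) = 19/12; numerator = 4(1) = 4; a_1 = (4)/(19/12) = 48/19
  n = 2: D(2) = 2(2 + 7/12) = 31/6; numerator = 4(48/19) + 1(1) = 211/19; a_2 = (211/19)/(31/6) = 1266/589
  n = 3: D(3) = 3(3 + 7/12) = 43/4; numerator = 4(1266/589) + 1(48/19) = 6552/589; a_3 = (6552/589)/(43/4) = 26208/25327
  n = 4: D(4) = 4(4 + 7/12) = 55/3; numerator = 4(26208/25327) + 1(1266/589) = 159270/25327; a_4 = (159270/25327)/(55/3) = 95562/278597

r = -7/4; a_0 = 1; a_1 = 48/19; a_2 = 1266/589; a_3 = 26208/25327; a_4 = 95562/278597


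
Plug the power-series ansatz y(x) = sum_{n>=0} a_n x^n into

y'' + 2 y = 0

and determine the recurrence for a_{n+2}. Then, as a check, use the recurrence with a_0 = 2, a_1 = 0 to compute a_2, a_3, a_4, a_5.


Substitute y = sum_n a_n x^n into y'' + (const) y = 0.
y''(x) = sum_{n>=0} (n+2)(n+1) a_{n+2} x^n.
The ODE becomes sum_n [(n+2)(n+1) a_{n+2} + 2 a_n] x^n = 0.
Setting each coefficient to zero gives the recurrence:
  (n+2)(n+1) a_{n+2} + 2 a_n = 0,
  a_{n+2} = -2 / ((n+1)(n+2)) a_n.

Check with a_0 = 2, a_1 = 0 (apply the recurrence for n = 0, 1, 2, 3): a_0 = 2, a_1 = 0, a_2 = -2, a_3 = 0, a_4 = 1/3, a_5 = 0.

a_{n+2} = -2/((n+1)(n+2)) * a_n; check: a_0 = 2, a_1 = 0, a_2 = -2, a_3 = 0, a_4 = 1/3, a_5 = 0


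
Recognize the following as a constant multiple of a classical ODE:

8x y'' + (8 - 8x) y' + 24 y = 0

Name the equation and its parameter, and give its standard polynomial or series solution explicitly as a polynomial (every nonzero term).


All three coefficients share the factor 8; dividing through by 8 gives  x y'' + (1 - x) y' + 3 y = 0.
This matches the Laguerre equation x y'' + (1 - x) y' + n y = 0 with n = 3; the polynomial solution is L_3(x).
With y = sum_k a_k x^k, matching x^k gives (k+1)k a_{k+1} + (k+1) a_{k+1} - k a_k + n a_k = 0, i.e. (k+1)^2 a_{k+1} = (k - n) a_k = (k - 3) a_k. The right side vanishes at k = 3, so the series terminates at degree 3.
Standard normalization L_n(0) = 1 gives a_0 = 1. Work upward with a_{k+1} = (k - 3) a_k / (k+1)^2:
  a_1 = (0 - 3)(1) / 1^2 = -3/1 = -3
  a_2 = (1 - 3)(-3) / 2^2 = 6/4 = 3/2
  a_3 = (2 - 3)(3/2) / 3^2 = (-3/2)/9 = -1/6
Hence L_3(x) = -x^3/6 + 3 x^2/2 - 3 x + 1.

L_3(x); series = -x^3/6 + 3 x^2/2 - 3 x + 1


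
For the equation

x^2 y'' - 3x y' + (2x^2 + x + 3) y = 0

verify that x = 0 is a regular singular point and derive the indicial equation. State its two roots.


Divide by x^2 to reach normal form y'' + P_1(x) y' + P_2(x) y = 0 with P_1(x) = -3/x and P_2(x) = 2 + 1/x + 3/x^2.
x = 0 is a singular point because the y'-coefficient -3/x has a pole at x = 0 and the y-coefficient 2 + 1/x + 3/x^2 has a pole at x = 0.
It is a regular singular point because x P_1(x) = p(x) = -3 and x^2 P_2(x) = q(x) = 2x^2 + x + 3 are polynomials, hence analytic at x = 0.
p(0) = -3,  q(0) = 3.
Indicial equation: r(r-1) + p(0) r + q(0) = 0, i.e. r^2 + (p(0) - 1) r + q(0) = 0, i.e. r^2 - 4 r + 3 = 0.
Discriminant: (-4)^2 - 4(3) = 4, so r = (4 ± 2)/2.
Solving: r_1 = 3, r_2 = 1.

indicial: r^2 - 4 r + 3 = 0; roots r_1 = 3, r_2 = 1


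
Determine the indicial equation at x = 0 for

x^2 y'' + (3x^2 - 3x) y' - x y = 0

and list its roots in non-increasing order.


Divide by x^2 to reach normal form y'' + P_1(x) y' + P_2(x) y = 0 with P_1(x) = 3 - 3/x and P_2(x) = -1/x.
x = 0 is a singular point because the y'-coefficient 3 - 3/x has a pole at x = 0 and the y-coefficient -1/x has a pole at x = 0.
It is a regular singular point because x P_1(x) = p(x) = 3x - 3 and x^2 P_2(x) = q(x) = -x are polynomials, hence analytic at x = 0.
p(0) = -3,  q(0) = 0.
Indicial equation: r(r-1) + p(0) r + q(0) = 0, i.e. r^2 + (p(0) - 1) r + q(0) = 0, i.e. r^2 - 4 r = 0.
Discriminant: (-4)^2 - 4(0) = 16, so r = (4 ± 4)/2.
Solving: r_1 = 4, r_2 = 0.

indicial: r^2 - 4 r = 0; roots r_1 = 4, r_2 = 0


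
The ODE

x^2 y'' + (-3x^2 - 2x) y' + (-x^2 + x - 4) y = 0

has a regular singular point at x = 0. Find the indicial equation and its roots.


Divide by x^2 to reach normal form y'' + P_1(x) y' + P_2(x) y = 0 with P_1(x) = -3 - 2/x and P_2(x) = -1 + 1/x - 4/x^2.
x = 0 is a singular point because the y'-coefficient -3 - 2/x has a pole at x = 0 and the y-coefficient -1 + 1/x - 4/x^2 has a pole at x = 0.
It is a regular singular point because x P_1(x) = p(x) = -3x - 2 and x^2 P_2(x) = q(x) = -x^2 + x - 4 are polynomials, hence analytic at x = 0.
p(0) = -2,  q(0) = -4.
Indicial equation: r(r-1) + p(0) r + q(0) = 0, i.e. r^2 + (p(0) - 1) r + q(0) = 0, i.e. r^2 - 3 r - 4 = 0.
Discriminant: (-3)^2 - 4(-4) = 25, so r = (3 ± 5)/2.
Solving: r_1 = 4, r_2 = -1.

indicial: r^2 - 3 r - 4 = 0; roots r_1 = 4, r_2 = -1


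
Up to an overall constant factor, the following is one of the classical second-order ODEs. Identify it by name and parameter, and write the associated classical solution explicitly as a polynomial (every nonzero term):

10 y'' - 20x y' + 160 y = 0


All three coefficients share the factor 10; dividing through by 10 gives  y'' - 2x y' + 16 y = 0.
This matches the Hermite equation y'' - 2x y' + 2n y = 0 with 2n = 16, so n = 8; the polynomial solution is H_8(x).
With y = sum_k a_k x^k, matching x^k gives (k+2)(k+1) a_{k+2} = 2(k - n) a_k = 2(k - 8) a_k. The right side vanishes at k = 8, so the series with the parity of 8 terminates at degree 8.
Standard normalization: leading coefficient of H_n is 2^n, so a_8 = 2^8 = 256. Work downward with a_k = (k+1)(k+2) a_{k+2} / (2(k - n)):
  a_6 = (7)(8)(256) / (2(6 - 8)) = 14336/(-4) = -3584
  a_4 = (5)(6)(-3584) / (2(4 - 8)) = -107520/(-8) = 13440
  a_2 = (3)(4)(13440) / (2(2 - 8)) = 161280/(-12) = -13440
  a_0 = (1)(2)(-13440) / (2(0 - 8)) = -26880/(-16) = 1680
Hence H_8(x) = 256 x^8 - 3584 x^6 + 13440 x^4 - 13440 x^2 + 1680.

H_8(x); series = 256 x^8 - 3584 x^6 + 13440 x^4 - 13440 x^2 + 1680


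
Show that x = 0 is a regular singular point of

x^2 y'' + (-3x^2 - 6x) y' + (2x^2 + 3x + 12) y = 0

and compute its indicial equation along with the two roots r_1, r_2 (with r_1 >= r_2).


Divide by x^2 to reach normal form y'' + P_1(x) y' + P_2(x) y = 0 with P_1(x) = -3 - 6/x and P_2(x) = 2 + 3/x + 12/x^2.
x = 0 is a singular point because the y'-coefficient -3 - 6/x has a pole at x = 0 and the y-coefficient 2 + 3/x + 12/x^2 has a pole at x = 0.
It is a regular singular point because x P_1(x) = p(x) = -3x - 6 and x^2 P_2(x) = q(x) = 2x^2 + 3x + 12 are polynomials, hence analytic at x = 0.
p(0) = -6,  q(0) = 12.
Indicial equation: r(r-1) + p(0) r + q(0) = 0, i.e. r^2 + (p(0) - 1) r + q(0) = 0, i.e. r^2 - 7 r + 12 = 0.
Discriminant: (-7)^2 - 4(12) = 1, so r = (7 ± 1)/2.
Solving: r_1 = 4, r_2 = 3.

indicial: r^2 - 7 r + 12 = 0; roots r_1 = 4, r_2 = 3


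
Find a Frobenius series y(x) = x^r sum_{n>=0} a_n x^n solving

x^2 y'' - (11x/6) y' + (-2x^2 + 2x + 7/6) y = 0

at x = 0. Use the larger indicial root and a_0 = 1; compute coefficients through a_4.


Write in Frobenius form y'' + (p(x)/x) y' + (q(x)/x^2) y = 0:
  p(x) = -11/6,  q(x) = -2x^2 + 2x + 7/6.
Indicial equation: r(r-1) + (-11/6) r + (7/6) = 0 -> roots r_1 = 7/3, r_2 = 1/2.
Take r = r_1 = 7/3. Let y(x) = x^r sum_{n>=0} a_n x^n with a_0 = 1.
Substitute y = x^r sum a_n x^n and match x^{r+n}. The recurrence is
  D(n) a_n + 2 a_{n-1} - 2 a_{n-2} = 0,  where D(n) = (r+n)(r+n-1) + (-11/6)(r+n) + (7/6).
  a_n = [-2 a_{n-1} + 2 a_{n-2}] / D(n).
Since the indicial polynomial factors as (r - r_1)(r - r_2), D(n) = (r_1 + n - r_1)(r_1 + n - r_2) = n(n + 11/6).
Evaluating step by step (a_0 = 1):
  n = 1: D(1) = 1(1 + 11/6) = 17/6; numerator = -2(1) = -2; a_1 = (-2)/(17/6) = -12/17
  n = 2: D(2) = 2(2 + 11/6) = 23/3; numerator = -2(-12/17) + 2(1) = 58/17; a_2 = (58/17)/(23/3) = 174/391
  n = 3: D(3) = 3(3 + 11/6) = 29/2; numerator = -2(174/391) + 2(-12/17) = -900/391; a_3 = (-900/391)/(29/2) = -1800/11339
  n = 4: D(4) = 4(4 + 11/6) = 70/3; numerator = -2(-1800/11339) + 2(174/391) = 13692/11339; a_4 = (13692/11339)/(70/3) = 2934/56695

r = 7/3; a_0 = 1; a_1 = -12/17; a_2 = 174/391; a_3 = -1800/11339; a_4 = 2934/56695


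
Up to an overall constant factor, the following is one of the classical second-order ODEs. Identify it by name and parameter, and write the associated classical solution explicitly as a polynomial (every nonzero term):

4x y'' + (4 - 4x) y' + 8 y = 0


All three coefficients share the factor 4; dividing through by 4 gives  x y'' + (1 - x) y' + 2 y = 0.
This matches the Laguerre equation x y'' + (1 - x) y' + n y = 0 with n = 2; the polynomial solution is L_2(x).
With y = sum_k a_k x^k, matching x^k gives (k+1)k a_{k+1} + (k+1) a_{k+1} - k a_k + n a_k = 0, i.e. (k+1)^2 a_{k+1} = (k - n) a_k = (k - 2) a_k. The right side vanishes at k = 2, so the series terminates at degree 2.
Standard normalization L_n(0) = 1 gives a_0 = 1. Work upward with a_{k+1} = (k - 2) a_k / (k+1)^2:
  a_1 = (0 - 2)(1) / 1^2 = -2/1 = -2
  a_2 = (1 - 2)(-2) / 2^2 = 2/4 = 1/2
Hence L_2(x) = x^2/2 - 2 x + 1.

L_2(x); series = x^2/2 - 2 x + 1


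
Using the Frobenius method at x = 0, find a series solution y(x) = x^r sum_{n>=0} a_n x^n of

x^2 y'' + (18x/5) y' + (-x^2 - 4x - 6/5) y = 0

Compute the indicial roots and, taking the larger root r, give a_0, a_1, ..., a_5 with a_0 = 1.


Write in Frobenius form y'' + (p(x)/x) y' + (q(x)/x^2) y = 0:
  p(x) = 18/5,  q(x) = -x^2 - 4x - 6/5.
Indicial equation: r(r-1) + (18/5) r + (-6/5) = 0 -> roots r_1 = 2/5, r_2 = -3.
Take r = r_1 = 2/5. Let y(x) = x^r sum_{n>=0} a_n x^n with a_0 = 1.
Substitute y = x^r sum a_n x^n and match x^{r+n}. The recurrence is
  D(n) a_n - 4 a_{n-1} - 1 a_{n-2} = 0,  where D(n) = (r+n)(r+n-1) + (18/5)(r+n) + (-6/5).
  a_n = [4 a_{n-1} + 1 a_{n-2}] / D(n).
Since the indicial polynomial factors as (r - r_1)(r - r_2), D(n) = (r_1 + n - r_1)(r_1 + n - r_2) = n(n + 17/5).
Evaluating step by step (a_0 = 1):
  n = 1: D(1) = 1(1 + 17/5) = 22/5; numerator = 4(1) = 4; a_1 = (4)/(22/5) = 10/11
  n = 2: D(2) = 2(2 + 17/5) = 54/5; numerator = 4(10/11) + 1(1) = 51/11; a_2 = (51/11)/(54/5) = 85/198
  n = 3: D(3) = 3(3 + 17/5) = 96/5; numerator = 4(85/198) + 1(10/11) = 260/99; a_3 = (260/99)/(96/5) = 325/2376
  n = 4: D(4) = 4(4 + 17/5) = 148/5; numerator = 4(325/2376) + 1(85/198) = 290/297; a_4 = (290/297)/(148/5) = 725/21978
  n = 5: D(5) = 5(5 + 17/5) = 42; numerator = 4(725/21978) + 1(325/2376) = 875/3256; a_5 = (875/3256)/(42) = 125/19536

r = 2/5; a_0 = 1; a_1 = 10/11; a_2 = 85/198; a_3 = 325/2376; a_4 = 725/21978; a_5 = 125/19536


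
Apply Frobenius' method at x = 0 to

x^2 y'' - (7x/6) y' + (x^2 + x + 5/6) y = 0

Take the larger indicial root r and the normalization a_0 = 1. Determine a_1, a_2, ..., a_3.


Write in Frobenius form y'' + (p(x)/x) y' + (q(x)/x^2) y = 0:
  p(x) = -7/6,  q(x) = x^2 + x + 5/6.
Indicial equation: r(r-1) + (-7/6) r + (5/6) = 0 -> roots r_1 = 5/3, r_2 = 1/2.
Take r = r_1 = 5/3. Let y(x) = x^r sum_{n>=0} a_n x^n with a_0 = 1.
Substitute y = x^r sum a_n x^n and match x^{r+n}. The recurrence is
  D(n) a_n + 1 a_{n-1} + 1 a_{n-2} = 0,  where D(n) = (r+n)(r+n-1) + (-7/6)(r+n) + (5/6).
  a_n = [-1 a_{n-1} - 1 a_{n-2}] / D(n).
Since the indicial polynomial factors as (r - r_1)(r - r_2), D(n) = (r_1 + n - r_1)(r_1 + n - r_2) = n(n + 7/6).
Evaluating step by step (a_0 = 1):
  n = 1: D(1) = 1(1 + 7/6) = 13/6; numerator = -1(1) = -1; a_1 = (-1)/(13/6) = -6/13
  n = 2: D(2) = 2(2 + 7/6) = 19/3; numerator = -1(-6/13) - 1(1) = -7/13; a_2 = (-7/13)/(19/3) = -21/247
  n = 3: D(3) = 3(3 + 7/6) = 25/2; numerator = -1(-21/247) - 1(-6/13) = 135/247; a_3 = (135/247)/(25/2) = 54/1235

r = 5/3; a_0 = 1; a_1 = -6/13; a_2 = -21/247; a_3 = 54/1235


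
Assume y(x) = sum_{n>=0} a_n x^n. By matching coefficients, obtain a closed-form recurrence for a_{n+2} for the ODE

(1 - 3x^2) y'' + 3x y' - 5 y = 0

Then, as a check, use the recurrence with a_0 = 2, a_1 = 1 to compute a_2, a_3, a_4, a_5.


Substitute y = sum_n a_n x^n.
(1 - 3 x^2) y'' contributes (n+2)(n+1) a_{n+2} - 3 n(n-1) a_n at x^n.
3 x y'(x) contributes 3 n a_n at x^n.
-5 y(x) contributes -5 a_n at x^n.
Matching x^n: (n+2)(n+1) a_{n+2} + (-3 n(n-1) + 3 n - 5) a_n = 0.
Thus a_{n+2} = (3 n(n-1) - 3 n + 5) / ((n+1)(n+2)) * a_n.

Check with a_0 = 2, a_1 = 1 (apply the recurrence for n = 0, 1, 2, 3): a_0 = 2, a_1 = 1, a_2 = 5, a_3 = 1/3, a_4 = 25/12, a_5 = 7/30.

a_(n+2) = (3 n(n-1) - 3 n + 5) / ((n+1)(n+2)) * a_n; check: a_0 = 2, a_1 = 1, a_2 = 5, a_3 = 1/3, a_4 = 25/12, a_5 = 7/30


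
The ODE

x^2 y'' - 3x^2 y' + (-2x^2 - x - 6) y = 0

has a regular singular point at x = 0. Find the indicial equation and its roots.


Divide by x^2 to reach normal form y'' + P_1(x) y' + P_2(x) y = 0 with P_1(x) = -3 and P_2(x) = -2 - 1/x - 6/x^2.
x = 0 is a singular point because the y-coefficient -2 - 1/x - 6/x^2 has a pole at x = 0.
It is a regular singular point because x P_1(x) = p(x) = -3x and x^2 P_2(x) = q(x) = -2x^2 - x - 6 are polynomials, hence analytic at x = 0.
p(0) = 0,  q(0) = -6.
Indicial equation: r(r-1) + p(0) r + q(0) = 0, i.e. r^2 + (p(0) - 1) r + q(0) = 0, i.e. r^2 - 1 r - 6 = 0.
Discriminant: (-1)^2 - 4(-6) = 25, so r = (1 ± 5)/2.
Solving: r_1 = 3, r_2 = -2.

indicial: r^2 - 1 r - 6 = 0; roots r_1 = 3, r_2 = -2


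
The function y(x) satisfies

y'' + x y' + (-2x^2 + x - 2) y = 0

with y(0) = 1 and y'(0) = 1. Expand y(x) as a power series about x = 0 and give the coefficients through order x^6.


Ansatz: y(x) = sum_{n>=0} a_n x^n, so y'(x) = sum_{n>=1} n a_n x^(n-1) and y''(x) = sum_{n>=2} n(n-1) a_n x^(n-2).
Substitute into P(x) y'' + Q(x) y' + R(x) y = 0 with P(x) = 1, Q(x) = x, R(x) = -2x^2 + x - 2, and match powers of x.
Initial conditions: a_0 = 1, a_1 = 1.
Setting the coefficient of each power of x to zero and solving order by order (substituting the coefficients already found):
  x^0: 2 a_2 - 2 a_0 = 0  ->  2 a_2 = 2 a_0 = 2  ->  a_2 = 1
  x^1: 6 a_3 - a_1 + a_0 = 0  ->  6 a_3 = a_1 - a_0 = 0  ->  a_3 = 0
  x^2: 12 a_4 + a_1 - 2 a_0 = 0  ->  12 a_4 = -a_1 + 2 a_0 = 1  ->  a_4 = 1/12
  x^3: 20 a_5 + a_3 + a_2 - 2 a_1 = 0  ->  20 a_5 = -a_3 - a_2 + 2 a_1 = 1  ->  a_5 = 1/20
  x^4: 30 a_6 + 2 a_4 + a_3 - 2 a_2 = 0  ->  30 a_6 = -2 a_4 - a_3 + 2 a_2 = 11/6  ->  a_6 = 11/180
Truncated series: y(x) = 1 + x + x^2 + (1/12) x^4 + (1/20) x^5 + (11/180) x^6 + O(x^7).

a_0 = 1; a_1 = 1; a_2 = 1; a_3 = 0; a_4 = 1/12; a_5 = 1/20; a_6 = 11/180


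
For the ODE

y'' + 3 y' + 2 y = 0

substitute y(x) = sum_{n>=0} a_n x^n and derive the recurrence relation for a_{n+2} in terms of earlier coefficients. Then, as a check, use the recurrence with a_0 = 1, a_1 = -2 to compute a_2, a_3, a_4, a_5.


Substitute y = sum_n a_n x^n.
y''(x) has coefficient (n+2)(n+1) a_{n+2} at x^n;
3 y'(x) has coefficient 3 (n+1) a_{n+1} at x^n;
2 y(x) has coefficient 2 a_n at x^n.
Matching x^n: (n+2)(n+1) a_{n+2} + 3 (n+1) a_{n+1} + 2 a_n = 0.
Thus a_{n+2} = [-3 (n+1) a_{n+1} - 2 a_n] / ((n+1)(n+2)).

Check with a_0 = 1, a_1 = -2 (apply the recurrence for n = 0, 1, 2, 3): a_0 = 1, a_1 = -2, a_2 = 2, a_3 = -4/3, a_4 = 2/3, a_5 = -4/15.

a_(n+2) = [-3 (n+1) a_(n+1) - 2 a_n] / ((n+1)(n+2)); check: a_0 = 1, a_1 = -2, a_2 = 2, a_3 = -4/3, a_4 = 2/3, a_5 = -4/15


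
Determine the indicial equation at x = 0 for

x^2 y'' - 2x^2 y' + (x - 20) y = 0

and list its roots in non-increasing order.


Divide by x^2 to reach normal form y'' + P_1(x) y' + P_2(x) y = 0 with P_1(x) = -2 and P_2(x) = 1/x - 20/x^2.
x = 0 is a singular point because the y-coefficient 1/x - 20/x^2 has a pole at x = 0.
It is a regular singular point because x P_1(x) = p(x) = -2x and x^2 P_2(x) = q(x) = x - 20 are polynomials, hence analytic at x = 0.
p(0) = 0,  q(0) = -20.
Indicial equation: r(r-1) + p(0) r + q(0) = 0, i.e. r^2 + (p(0) - 1) r + q(0) = 0, i.e. r^2 - 1 r - 20 = 0.
Discriminant: (-1)^2 - 4(-20) = 81, so r = (1 ± 9)/2.
Solving: r_1 = 5, r_2 = -4.

indicial: r^2 - 1 r - 20 = 0; roots r_1 = 5, r_2 = -4


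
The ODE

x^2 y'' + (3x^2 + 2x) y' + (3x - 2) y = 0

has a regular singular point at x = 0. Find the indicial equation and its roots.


Divide by x^2 to reach normal form y'' + P_1(x) y' + P_2(x) y = 0 with P_1(x) = 3 + 2/x and P_2(x) = 3/x - 2/x^2.
x = 0 is a singular point because the y'-coefficient 3 + 2/x has a pole at x = 0 and the y-coefficient 3/x - 2/x^2 has a pole at x = 0.
It is a regular singular point because x P_1(x) = p(x) = 3x + 2 and x^2 P_2(x) = q(x) = 3x - 2 are polynomials, hence analytic at x = 0.
p(0) = 2,  q(0) = -2.
Indicial equation: r(r-1) + p(0) r + q(0) = 0, i.e. r^2 + (p(0) - 1) r + q(0) = 0, i.e. r^2 + 1 r - 2 = 0.
Discriminant: (1)^2 - 4(-2) = 9, so r = (-1 ± 3)/2.
Solving: r_1 = 1, r_2 = -2.

indicial: r^2 + 1 r - 2 = 0; roots r_1 = 1, r_2 = -2


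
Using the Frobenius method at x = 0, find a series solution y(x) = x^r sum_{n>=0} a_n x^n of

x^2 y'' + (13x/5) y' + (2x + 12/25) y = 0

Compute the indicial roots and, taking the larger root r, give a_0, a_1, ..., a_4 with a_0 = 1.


Write in Frobenius form y'' + (p(x)/x) y' + (q(x)/x^2) y = 0:
  p(x) = 13/5,  q(x) = 2x + 12/25.
Indicial equation: r(r-1) + (13/5) r + (12/25) = 0 -> roots r_1 = -2/5, r_2 = -6/5.
Take r = r_1 = -2/5. Let y(x) = x^r sum_{n>=0} a_n x^n with a_0 = 1.
Substitute y = x^r sum a_n x^n and match x^{r+n}. The recurrence is
  D(n) a_n + 2 a_{n-1} = 0,  where D(n) = (r+n)(r+n-1) + (13/5)(r+n) + (12/25).
  a_n = -2 / D(n) * a_{n-1}.
Since the indicial polynomial factors as (r - r_1)(r - r_2), D(n) = (r_1 + n - r_1)(r_1 + n - r_2) = n(n + 4/5).
Evaluating step by step (a_0 = 1):
  n = 1: D(1) = 1(1 + 4/5) = 9/5; numerator = -2(1) = -2; a_1 = (-2)/(9/5) = -10/9
  n = 2: D(2) = 2(2 + 4/5) = 28/5; numerator = -2(-10/9) = 20/9; a_2 = (20/9)/(28/5) = 25/63
  n = 3: D(3) = 3(3 + 4/5) = 57/5; numerator = -2(25/63) = -50/63; a_3 = (-50/63)/(57/5) = -250/3591
  n = 4: D(4) = 4(4 + 4/5) = 96/5; numerator = -2(-250/3591) = 500/3591; a_4 = (500/3591)/(96/5) = 625/86184

r = -2/5; a_0 = 1; a_1 = -10/9; a_2 = 25/63; a_3 = -250/3591; a_4 = 625/86184


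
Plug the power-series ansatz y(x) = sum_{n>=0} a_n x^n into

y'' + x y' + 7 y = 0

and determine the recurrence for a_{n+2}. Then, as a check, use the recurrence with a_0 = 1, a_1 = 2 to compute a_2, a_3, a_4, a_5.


Substitute y = sum_n a_n x^n.
y''(x) has coefficient (n+2)(n+1) a_{n+2} at x^n;
x y'(x) has coefficient n a_n at x^n (shift);
7 y(x) has coefficient 7 a_n at x^n.
Matching x^n: (n+2)(n+1) a_{n+2} + (n + 7) a_n = 0.
Thus a_{n+2} = (-n - 7) / ((n+1)(n+2)) * a_n.

Check with a_0 = 1, a_1 = 2 (apply the recurrence for n = 0, 1, 2, 3): a_0 = 1, a_1 = 2, a_2 = -7/2, a_3 = -8/3, a_4 = 21/8, a_5 = 4/3.

a_(n+2) = (-n - 7) / ((n+1)(n+2)) * a_n; check: a_0 = 1, a_1 = 2, a_2 = -7/2, a_3 = -8/3, a_4 = 21/8, a_5 = 4/3


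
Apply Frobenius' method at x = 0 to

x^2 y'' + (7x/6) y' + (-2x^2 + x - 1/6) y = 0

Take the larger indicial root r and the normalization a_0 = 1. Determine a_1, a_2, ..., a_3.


Write in Frobenius form y'' + (p(x)/x) y' + (q(x)/x^2) y = 0:
  p(x) = 7/6,  q(x) = -2x^2 + x - 1/6.
Indicial equation: r(r-1) + (7/6) r + (-1/6) = 0 -> roots r_1 = 1/3, r_2 = -1/2.
Take r = r_1 = 1/3. Let y(x) = x^r sum_{n>=0} a_n x^n with a_0 = 1.
Substitute y = x^r sum a_n x^n and match x^{r+n}. The recurrence is
  D(n) a_n + 1 a_{n-1} - 2 a_{n-2} = 0,  where D(n) = (r+n)(r+n-1) + (7/6)(r+n) + (-1/6).
  a_n = [-1 a_{n-1} + 2 a_{n-2}] / D(n).
Since the indicial polynomial factors as (r - r_1)(r - r_2), D(n) = (r_1 + n - r_1)(r_1 + n - r_2) = n(n + 5/6).
Evaluating step by step (a_0 = 1):
  n = 1: D(1) = 1(1 + 5/6) = 11/6; numerator = -1(1) = -1; a_1 = (-1)/(11/6) = -6/11
  n = 2: D(2) = 2(2 + 5/6) = 17/3; numerator = -1(-6/11) + 2(1) = 28/11; a_2 = (28/11)/(17/3) = 84/187
  n = 3: D(3) = 3(3 + 5/6) = 23/2; numerator = -1(84/187) + 2(-6/11) = -288/187; a_3 = (-288/187)/(23/2) = -576/4301

r = 1/3; a_0 = 1; a_1 = -6/11; a_2 = 84/187; a_3 = -576/4301
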